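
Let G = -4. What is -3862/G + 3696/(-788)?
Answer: 378559/394 ≈ 960.81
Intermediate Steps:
-3862/G + 3696/(-788) = -3862/(-4) + 3696/(-788) = -3862*(-1/4) + 3696*(-1/788) = 1931/2 - 924/197 = 378559/394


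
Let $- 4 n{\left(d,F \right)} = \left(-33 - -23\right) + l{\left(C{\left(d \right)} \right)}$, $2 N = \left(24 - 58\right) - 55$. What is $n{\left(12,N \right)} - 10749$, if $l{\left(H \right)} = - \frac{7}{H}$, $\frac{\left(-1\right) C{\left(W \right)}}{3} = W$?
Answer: $- \frac{1547503}{144} \approx -10747.0$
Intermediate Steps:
$C{\left(W \right)} = - 3 W$
$N = - \frac{89}{2}$ ($N = \frac{\left(24 - 58\right) - 55}{2} = \frac{-34 - 55}{2} = \frac{1}{2} \left(-89\right) = - \frac{89}{2} \approx -44.5$)
$n{\left(d,F \right)} = \frac{5}{2} - \frac{7}{12 d}$ ($n{\left(d,F \right)} = - \frac{\left(-33 - -23\right) - \frac{7}{\left(-3\right) d}}{4} = - \frac{\left(-33 + 23\right) - 7 \left(- \frac{1}{3 d}\right)}{4} = - \frac{-10 + \frac{7}{3 d}}{4} = \frac{5}{2} - \frac{7}{12 d}$)
$n{\left(12,N \right)} - 10749 = \frac{-7 + 30 \cdot 12}{12 \cdot 12} - 10749 = \frac{1}{12} \cdot \frac{1}{12} \left(-7 + 360\right) - 10749 = \frac{1}{12} \cdot \frac{1}{12} \cdot 353 - 10749 = \frac{353}{144} - 10749 = - \frac{1547503}{144}$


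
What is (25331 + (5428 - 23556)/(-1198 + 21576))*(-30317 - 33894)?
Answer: -16572120352445/10189 ≈ -1.6265e+9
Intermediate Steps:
(25331 + (5428 - 23556)/(-1198 + 21576))*(-30317 - 33894) = (25331 - 18128/20378)*(-64211) = (25331 - 18128*1/20378)*(-64211) = (25331 - 9064/10189)*(-64211) = (258088495/10189)*(-64211) = -16572120352445/10189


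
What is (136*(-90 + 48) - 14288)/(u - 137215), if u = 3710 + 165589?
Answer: -5000/8021 ≈ -0.62336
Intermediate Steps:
u = 169299
(136*(-90 + 48) - 14288)/(u - 137215) = (136*(-90 + 48) - 14288)/(169299 - 137215) = (136*(-42) - 14288)/32084 = (-5712 - 14288)*(1/32084) = -20000*1/32084 = -5000/8021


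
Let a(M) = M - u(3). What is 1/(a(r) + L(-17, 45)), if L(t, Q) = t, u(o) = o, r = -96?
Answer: -1/116 ≈ -0.0086207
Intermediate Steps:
a(M) = -3 + M (a(M) = M - 1*3 = M - 3 = -3 + M)
1/(a(r) + L(-17, 45)) = 1/((-3 - 96) - 17) = 1/(-99 - 17) = 1/(-116) = -1/116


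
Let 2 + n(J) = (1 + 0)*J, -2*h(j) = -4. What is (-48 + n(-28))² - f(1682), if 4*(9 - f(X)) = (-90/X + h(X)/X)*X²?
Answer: -30929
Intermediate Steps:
h(j) = 2 (h(j) = -½*(-4) = 2)
f(X) = 9 + 22*X (f(X) = 9 - (-90/X + 2/X)*X²/4 = 9 - (-88/X)*X²/4 = 9 - (-22)*X = 9 + 22*X)
n(J) = -2 + J (n(J) = -2 + (1 + 0)*J = -2 + 1*J = -2 + J)
(-48 + n(-28))² - f(1682) = (-48 + (-2 - 28))² - (9 + 22*1682) = (-48 - 30)² - (9 + 37004) = (-78)² - 1*37013 = 6084 - 37013 = -30929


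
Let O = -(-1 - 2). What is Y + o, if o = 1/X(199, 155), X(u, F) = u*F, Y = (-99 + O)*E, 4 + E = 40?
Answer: -106600319/30845 ≈ -3456.0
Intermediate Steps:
E = 36 (E = -4 + 40 = 36)
O = 3 (O = -1*(-3) = 3)
Y = -3456 (Y = (-99 + 3)*36 = -96*36 = -3456)
X(u, F) = F*u
o = 1/30845 (o = 1/(155*199) = 1/30845 ≈ 3.2420e-5)
Y + o = -3456 + 1/30845 = -106600319/30845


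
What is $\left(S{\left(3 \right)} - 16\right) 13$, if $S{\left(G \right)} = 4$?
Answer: $-156$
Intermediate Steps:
$\left(S{\left(3 \right)} - 16\right) 13 = \left(4 - 16\right) 13 = \left(-12\right) 13 = -156$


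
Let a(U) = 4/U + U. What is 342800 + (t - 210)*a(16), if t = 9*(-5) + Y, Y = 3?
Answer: 338705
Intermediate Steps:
a(U) = U + 4/U
t = -42 (t = 9*(-5) + 3 = -45 + 3 = -42)
342800 + (t - 210)*a(16) = 342800 + (-42 - 210)*(16 + 4/16) = 342800 - 252*(16 + 4*(1/16)) = 342800 - 252*(16 + ¼) = 342800 - 252*65/4 = 342800 - 4095 = 338705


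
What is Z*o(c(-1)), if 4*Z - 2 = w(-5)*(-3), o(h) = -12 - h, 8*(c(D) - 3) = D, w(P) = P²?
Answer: 8687/32 ≈ 271.47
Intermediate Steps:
c(D) = 3 + D/8
Z = -73/4 (Z = ½ + ((-5)²*(-3))/4 = ½ + (25*(-3))/4 = ½ + (¼)*(-75) = ½ - 75/4 = -73/4 ≈ -18.250)
Z*o(c(-1)) = -73*(-12 - (3 + (⅛)*(-1)))/4 = -73*(-12 - (3 - ⅛))/4 = -73*(-12 - 1*23/8)/4 = -73*(-12 - 23/8)/4 = -73/4*(-119/8) = 8687/32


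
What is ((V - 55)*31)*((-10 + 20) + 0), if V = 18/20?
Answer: -16771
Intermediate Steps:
V = 9/10 (V = 18*(1/20) = 9/10 ≈ 0.90000)
((V - 55)*31)*((-10 + 20) + 0) = ((9/10 - 55)*31)*((-10 + 20) + 0) = (-541/10*31)*(10 + 0) = -16771/10*10 = -16771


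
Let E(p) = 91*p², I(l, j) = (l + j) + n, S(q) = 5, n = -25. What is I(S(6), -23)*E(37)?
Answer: -5356897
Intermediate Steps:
I(l, j) = -25 + j + l (I(l, j) = (l + j) - 25 = (j + l) - 25 = -25 + j + l)
I(S(6), -23)*E(37) = (-25 - 23 + 5)*(91*37²) = -3913*1369 = -43*124579 = -5356897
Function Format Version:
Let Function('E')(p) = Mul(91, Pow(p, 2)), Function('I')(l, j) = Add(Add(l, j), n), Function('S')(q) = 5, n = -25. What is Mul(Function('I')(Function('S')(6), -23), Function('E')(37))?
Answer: -5356897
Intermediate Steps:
Function('I')(l, j) = Add(-25, j, l) (Function('I')(l, j) = Add(Add(l, j), -25) = Add(Add(j, l), -25) = Add(-25, j, l))
Mul(Function('I')(Function('S')(6), -23), Function('E')(37)) = Mul(Add(-25, -23, 5), Mul(91, Pow(37, 2))) = Mul(-43, Mul(91, 1369)) = Mul(-43, 124579) = -5356897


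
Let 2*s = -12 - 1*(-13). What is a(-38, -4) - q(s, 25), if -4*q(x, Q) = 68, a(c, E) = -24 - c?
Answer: 31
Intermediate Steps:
s = ½ (s = (-12 - 1*(-13))/2 = (-12 + 13)/2 = (½)*1 = ½ ≈ 0.50000)
q(x, Q) = -17 (q(x, Q) = -¼*68 = -17)
a(-38, -4) - q(s, 25) = (-24 - 1*(-38)) - 1*(-17) = (-24 + 38) + 17 = 14 + 17 = 31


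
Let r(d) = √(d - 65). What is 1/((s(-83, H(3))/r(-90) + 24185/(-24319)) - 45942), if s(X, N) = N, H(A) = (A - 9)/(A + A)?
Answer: -4211554470245935/193491423821035229556 - 591413761*I*√155/193491423821035229556 ≈ -2.1766e-5 - 3.8054e-11*I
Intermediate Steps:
r(d) = √(-65 + d)
H(A) = (-9 + A)/(2*A) (H(A) = (-9 + A)/((2*A)) = (-9 + A)*(1/(2*A)) = (-9 + A)/(2*A))
1/((s(-83, H(3))/r(-90) + 24185/(-24319)) - 45942) = 1/((((½)*(-9 + 3)/3)/(√(-65 - 90)) + 24185/(-24319)) - 45942) = 1/((((½)*(⅓)*(-6))/(√(-155)) + 24185*(-1/24319)) - 45942) = 1/((-1/(I*√155) - 24185/24319) - 45942) = 1/((-(-1)*I*√155/155 - 24185/24319) - 45942) = 1/((I*√155/155 - 24185/24319) - 45942) = 1/((-24185/24319 + I*√155/155) - 45942) = 1/(-1117287683/24319 + I*√155/155)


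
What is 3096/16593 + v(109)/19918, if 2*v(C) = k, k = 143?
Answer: 41901685/220332916 ≈ 0.19017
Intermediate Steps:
v(C) = 143/2 (v(C) = (1/2)*143 = 143/2)
3096/16593 + v(109)/19918 = 3096/16593 + (143/2)/19918 = 3096*(1/16593) + (143/2)*(1/19918) = 1032/5531 + 143/39836 = 41901685/220332916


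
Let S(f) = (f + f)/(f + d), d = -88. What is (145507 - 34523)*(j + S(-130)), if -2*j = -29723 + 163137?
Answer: -806957228072/109 ≈ -7.4033e+9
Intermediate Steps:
j = -66707 (j = -(-29723 + 163137)/2 = -½*133414 = -66707)
S(f) = 2*f/(-88 + f) (S(f) = (f + f)/(f - 88) = (2*f)/(-88 + f) = 2*f/(-88 + f))
(145507 - 34523)*(j + S(-130)) = (145507 - 34523)*(-66707 + 2*(-130)/(-88 - 130)) = 110984*(-66707 + 2*(-130)/(-218)) = 110984*(-66707 + 2*(-130)*(-1/218)) = 110984*(-66707 + 130/109) = 110984*(-7270933/109) = -806957228072/109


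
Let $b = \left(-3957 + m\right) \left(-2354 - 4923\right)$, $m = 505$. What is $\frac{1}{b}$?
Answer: $\frac{1}{25120204} \approx 3.9809 \cdot 10^{-8}$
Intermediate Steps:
$b = 25120204$ ($b = \left(-3957 + 505\right) \left(-2354 - 4923\right) = \left(-3452\right) \left(-7277\right) = 25120204$)
$\frac{1}{b} = \frac{1}{25120204}$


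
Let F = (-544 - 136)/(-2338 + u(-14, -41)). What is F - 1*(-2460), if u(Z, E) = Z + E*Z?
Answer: 2187280/889 ≈ 2460.4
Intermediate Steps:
F = 340/889 (F = (-544 - 136)/(-2338 - 14*(1 - 41)) = -680/(-2338 - 14*(-40)) = -680/(-2338 + 560) = -680/(-1778) = -680*(-1/1778) = 340/889 ≈ 0.38245)
F - 1*(-2460) = 340/889 - 1*(-2460) = 340/889 + 2460 = 2187280/889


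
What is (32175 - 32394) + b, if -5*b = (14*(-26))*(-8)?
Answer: -4007/5 ≈ -801.40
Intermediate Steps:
b = -2912/5 (b = -14*(-26)*(-8)/5 = -(-364)*(-8)/5 = -⅕*2912 = -2912/5 ≈ -582.40)
(32175 - 32394) + b = (32175 - 32394) - 2912/5 = -219 - 2912/5 = -4007/5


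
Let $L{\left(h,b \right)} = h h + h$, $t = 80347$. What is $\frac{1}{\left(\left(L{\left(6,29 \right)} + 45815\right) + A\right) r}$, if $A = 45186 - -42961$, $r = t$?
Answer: $\frac{1}{10766819388} \approx 9.2878 \cdot 10^{-11}$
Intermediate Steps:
$r = 80347$
$L{\left(h,b \right)} = h + h^{2}$ ($L{\left(h,b \right)} = h^{2} + h = h + h^{2}$)
$A = 88147$ ($A = 45186 + 42961 = 88147$)
$\frac{1}{\left(\left(L{\left(6,29 \right)} + 45815\right) + A\right) r} = \frac{1}{\left(\left(6 \left(1 + 6\right) + 45815\right) + 88147\right) 80347} = \frac{1}{\left(6 \cdot 7 + 45815\right) + 88147} \cdot \frac{1}{80347} = \frac{1}{\left(42 + 45815\right) + 88147} \cdot \frac{1}{80347} = \frac{1}{45857 + 88147} \cdot \frac{1}{80347} = \frac{1}{134004} \cdot \frac{1}{80347} = \frac{1}{10766819388}$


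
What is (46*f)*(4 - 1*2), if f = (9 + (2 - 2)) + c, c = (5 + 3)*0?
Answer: 828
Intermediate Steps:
c = 0 (c = 8*0 = 0)
f = 9 (f = (9 + (2 - 2)) + 0 = (9 + 0) + 0 = 9 + 0 = 9)
(46*f)*(4 - 1*2) = (46*9)*(4 - 1*2) = 414*(4 - 2) = 414*2 = 828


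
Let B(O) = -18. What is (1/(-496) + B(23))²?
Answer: 79727041/246016 ≈ 324.07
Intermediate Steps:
(1/(-496) + B(23))² = (1/(-496) - 18)² = (-1/496 - 18)² = (-8929/496)² = 79727041/246016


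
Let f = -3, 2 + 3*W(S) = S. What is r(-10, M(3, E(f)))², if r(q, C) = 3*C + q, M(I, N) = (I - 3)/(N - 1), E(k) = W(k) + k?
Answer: 100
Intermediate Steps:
W(S) = -⅔ + S/3
E(k) = -⅔ + 4*k/3 (E(k) = (-⅔ + k/3) + k = -⅔ + 4*k/3)
M(I, N) = (-3 + I)/(-1 + N)
r(q, C) = q + 3*C
r(-10, M(3, E(f)))² = (-10 + 3*((-3 + 3)/(-1 + (-⅔ + (4/3)*(-3)))))² = (-10 + 3*(0/(-1 + (-⅔ - 4))))² = (-10 + 3*(0/(-1 - 14/3)))² = (-10 + 3*(0/(-17/3)))² = (-10 + 3*(-3/17*0))² = (-10 + 3*0)² = (-10 + 0)² = (-10)² = 100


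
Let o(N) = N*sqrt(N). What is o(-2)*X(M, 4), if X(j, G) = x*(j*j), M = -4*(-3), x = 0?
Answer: 0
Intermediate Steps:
M = 12
o(N) = N**(3/2)
X(j, G) = 0 (X(j, G) = 0*(j*j) = 0*j**2 = 0)
o(-2)*X(M, 4) = (-2)**(3/2)*0 = -2*I*sqrt(2)*0 = 0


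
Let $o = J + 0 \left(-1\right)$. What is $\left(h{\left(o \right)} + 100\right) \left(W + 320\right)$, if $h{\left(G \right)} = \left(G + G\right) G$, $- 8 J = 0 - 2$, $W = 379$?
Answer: $\frac{559899}{8} \approx 69987.0$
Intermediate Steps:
$J = \frac{1}{4}$ ($J = - \frac{0 - 2}{8} = \left(- \frac{1}{8}\right) \left(-2\right) = \frac{1}{4} \approx 0.25$)
$o = \frac{1}{4}$ ($o = \frac{1}{4} + 0 \left(-1\right) = \frac{1}{4} + 0 = \frac{1}{4} \approx 0.25$)
$h{\left(G \right)} = 2 G^{2}$ ($h{\left(G \right)} = 2 G G = 2 G^{2}$)
$\left(h{\left(o \right)} + 100\right) \left(W + 320\right) = \left(\frac{2}{16} + 100\right) \left(379 + 320\right) = \left(2 \cdot \frac{1}{16} + 100\right) 699 = \left(\frac{1}{8} + 100\right) 699 = \frac{801}{8} \cdot 699 = \frac{559899}{8}$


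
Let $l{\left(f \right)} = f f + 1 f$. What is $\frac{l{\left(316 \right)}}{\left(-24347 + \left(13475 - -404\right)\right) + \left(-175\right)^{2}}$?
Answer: $\frac{100172}{20157} \approx 4.9696$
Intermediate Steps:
$l{\left(f \right)} = f + f^{2}$ ($l{\left(f \right)} = f^{2} + f = f + f^{2}$)
$\frac{l{\left(316 \right)}}{\left(-24347 + \left(13475 - -404\right)\right) + \left(-175\right)^{2}} = \frac{316 \left(1 + 316\right)}{\left(-24347 + \left(13475 - -404\right)\right) + \left(-175\right)^{2}} = \frac{316 \cdot 317}{\left(-24347 + \left(13475 + 404\right)\right) + 30625} = \frac{100172}{\left(-24347 + 13879\right) + 30625} = \frac{100172}{-10468 + 30625} = \frac{100172}{20157}$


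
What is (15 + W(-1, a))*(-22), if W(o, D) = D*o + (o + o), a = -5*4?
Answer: -726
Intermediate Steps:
a = -20
W(o, D) = 2*o + D*o (W(o, D) = D*o + 2*o = 2*o + D*o)
(15 + W(-1, a))*(-22) = (15 - (2 - 20))*(-22) = (15 - 1*(-18))*(-22) = (15 + 18)*(-22) = 33*(-22) = -726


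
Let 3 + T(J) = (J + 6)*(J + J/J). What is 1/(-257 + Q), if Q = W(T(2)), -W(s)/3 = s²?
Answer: -1/1580 ≈ -0.00063291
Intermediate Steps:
T(J) = -3 + (1 + J)*(6 + J) (T(J) = -3 + (J + 6)*(J + J/J) = -3 + (6 + J)*(J + 1) = -3 + (6 + J)*(1 + J) = -3 + (1 + J)*(6 + J))
W(s) = -3*s²
Q = -1323 (Q = -3*(3 + 2² + 7*2)² = -3*(3 + 4 + 14)² = -3*21² = -3*441 = -1323)
1/(-257 + Q) = 1/(-257 - 1323) = 1/(-1580) = -1/1580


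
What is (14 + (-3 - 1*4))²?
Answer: 49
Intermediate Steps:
(14 + (-3 - 1*4))² = (14 + (-3 - 4))² = (14 - 7)² = 7² = 49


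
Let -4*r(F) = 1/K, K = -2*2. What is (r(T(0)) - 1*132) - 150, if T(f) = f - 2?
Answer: -4511/16 ≈ -281.94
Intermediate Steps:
K = -4
T(f) = -2 + f
r(F) = 1/16 (r(F) = -¼/(-4) = -¼*(-¼) = 1/16)
(r(T(0)) - 1*132) - 150 = (1/16 - 1*132) - 150 = (1/16 - 132) - 150 = -2111/16 - 150 = -4511/16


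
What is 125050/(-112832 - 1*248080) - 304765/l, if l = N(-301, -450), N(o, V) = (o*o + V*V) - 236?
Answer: -14661611393/10569849288 ≈ -1.3871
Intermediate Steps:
N(o, V) = -236 + V² + o² (N(o, V) = (o² + V²) - 236 = (V² + o²) - 236 = -236 + V² + o²)
l = 292865 (l = -236 + (-450)² + (-301)² = -236 + 202500 + 90601 = 292865)
125050/(-112832 - 1*248080) - 304765/l = 125050/(-112832 - 1*248080) - 304765/292865 = 125050/(-112832 - 248080) - 304765*1/292865 = 125050/(-360912) - 60953/58573 = 125050*(-1/360912) - 60953/58573 = -62525/180456 - 60953/58573 = -14661611393/10569849288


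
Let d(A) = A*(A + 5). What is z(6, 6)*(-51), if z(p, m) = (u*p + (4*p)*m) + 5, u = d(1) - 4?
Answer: -8211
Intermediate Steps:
d(A) = A*(5 + A)
u = 2 (u = 1*(5 + 1) - 4 = 1*6 - 4 = 6 - 4 = 2)
z(p, m) = 5 + 2*p + 4*m*p (z(p, m) = (2*p + (4*p)*m) + 5 = (2*p + 4*m*p) + 5 = 5 + 2*p + 4*m*p)
z(6, 6)*(-51) = (5 + 2*6 + 4*6*6)*(-51) = (5 + 12 + 144)*(-51) = 161*(-51) = -8211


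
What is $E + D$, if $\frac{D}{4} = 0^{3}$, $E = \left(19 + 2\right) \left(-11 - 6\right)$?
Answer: $-357$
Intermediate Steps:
$E = -357$ ($E = 21 \left(-11 - 6\right) = 21 \left(-17\right) = -357$)
$D = 0$ ($D = 4 \cdot 0^{3} = 4 \cdot 0 = 0$)
$E + D = -357 + 0 = -357$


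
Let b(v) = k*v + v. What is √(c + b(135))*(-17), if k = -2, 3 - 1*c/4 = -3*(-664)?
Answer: -51*I*√899 ≈ -1529.2*I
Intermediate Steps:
c = -7956 (c = 12 - (-12)*(-664) = 12 - 4*1992 = 12 - 7968 = -7956)
b(v) = -v (b(v) = -2*v + v = -v)
√(c + b(135))*(-17) = √(-7956 - 1*135)*(-17) = √(-7956 - 135)*(-17) = √(-8091)*(-17) = (3*I*√899)*(-17) = -51*I*√899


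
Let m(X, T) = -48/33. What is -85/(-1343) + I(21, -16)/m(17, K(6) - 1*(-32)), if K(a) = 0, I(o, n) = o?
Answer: -18169/1264 ≈ -14.374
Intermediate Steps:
m(X, T) = -16/11 (m(X, T) = -48*1/33 = -16/11)
-85/(-1343) + I(21, -16)/m(17, K(6) - 1*(-32)) = -85/(-1343) + 21/(-16/11) = -85*(-1/1343) + 21*(-11/16) = 5/79 - 231/16 = -18169/1264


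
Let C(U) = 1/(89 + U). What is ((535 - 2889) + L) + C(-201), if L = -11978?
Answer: -1605185/112 ≈ -14332.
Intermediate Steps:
((535 - 2889) + L) + C(-201) = ((535 - 2889) - 11978) + 1/(89 - 201) = (-2354 - 11978) + 1/(-112) = -14332 - 1/112 = -1605185/112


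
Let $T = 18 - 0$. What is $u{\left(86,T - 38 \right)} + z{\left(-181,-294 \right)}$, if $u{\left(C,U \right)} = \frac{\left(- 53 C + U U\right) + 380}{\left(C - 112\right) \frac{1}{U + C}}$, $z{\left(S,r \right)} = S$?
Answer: $\frac{122321}{13} \approx 9409.3$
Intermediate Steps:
$T = 18$ ($T = 18 + 0 = 18$)
$u{\left(C,U \right)} = \frac{\left(C + U\right) \left(380 + U^{2} - 53 C\right)}{-112 + C}$ ($u{\left(C,U \right)} = \frac{\left(- 53 C + U^{2}\right) + 380}{\left(-112 + C\right) \frac{1}{C + U}} = \frac{\left(U^{2} - 53 C\right) + 380}{\frac{1}{C + U} \left(-112 + C\right)} = \left(380 + U^{2} - 53 C\right) \frac{C + U}{-112 + C} = \frac{\left(C + U\right) \left(380 + U^{2} - 53 C\right)}{-112 + C}$)
$u{\left(86,T - 38 \right)} + z{\left(-181,-294 \right)} = \frac{\left(18 - 38\right)^{3} - 53 \cdot 86^{2} + 380 \cdot 86 + 380 \left(18 - 38\right) + 86 \left(18 - 38\right)^{2} - 4558 \left(18 - 38\right)}{-112 + 86} - 181 = \frac{\left(-20\right)^{3} - 391988 + 32680 + 380 \left(-20\right) + 86 \left(-20\right)^{2} - 4558 \left(-20\right)}{-26} - 181 = - \frac{-8000 - 391988 + 32680 - 7600 + 86 \cdot 400 + 91160}{26} - 181 = - \frac{-8000 - 391988 + 32680 - 7600 + 34400 + 91160}{26} - 181 = \left(- \frac{1}{26}\right) \left(-249348\right) - 181 = \frac{124674}{13} - 181 = \frac{122321}{13}$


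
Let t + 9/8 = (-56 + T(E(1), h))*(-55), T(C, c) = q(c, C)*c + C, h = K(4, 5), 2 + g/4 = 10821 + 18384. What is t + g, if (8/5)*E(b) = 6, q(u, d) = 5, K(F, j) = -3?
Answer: 964077/8 ≈ 1.2051e+5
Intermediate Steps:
E(b) = 15/4 (E(b) = (5/8)*6 = 15/4)
g = 116812 (g = -8 + 4*(10821 + 18384) = -8 + 4*29205 = -8 + 116820 = 116812)
h = -3
T(C, c) = C + 5*c (T(C, c) = 5*c + C = C + 5*c)
t = 29581/8 (t = -9/8 + (-56 + (15/4 + 5*(-3)))*(-55) = -9/8 + (-56 + (15/4 - 15))*(-55) = -9/8 + (-56 - 45/4)*(-55) = -9/8 - 269/4*(-55) = -9/8 + 14795/4 = 29581/8 ≈ 3697.6)
t + g = 29581/8 + 116812 = 964077/8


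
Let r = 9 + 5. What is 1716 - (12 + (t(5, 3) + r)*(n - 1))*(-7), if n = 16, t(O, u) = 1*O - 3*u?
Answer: 2850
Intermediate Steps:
t(O, u) = O - 3*u
r = 14
1716 - (12 + (t(5, 3) + r)*(n - 1))*(-7) = 1716 - (12 + ((5 - 3*3) + 14)*(16 - 1))*(-7) = 1716 - (12 + ((5 - 9) + 14)*15)*(-7) = 1716 - (12 + (-4 + 14)*15)*(-7) = 1716 - (12 + 10*15)*(-7) = 1716 - (12 + 150)*(-7) = 1716 - 162*(-7) = 1716 - 1*(-1134) = 1716 + 1134 = 2850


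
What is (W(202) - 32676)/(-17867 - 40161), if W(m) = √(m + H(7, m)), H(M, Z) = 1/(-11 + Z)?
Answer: 8169/14507 - 3*√818817/11083348 ≈ 0.56286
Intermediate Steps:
W(m) = √(m + 1/(-11 + m))
(W(202) - 32676)/(-17867 - 40161) = (√((1 + 202*(-11 + 202))/(-11 + 202)) - 32676)/(-17867 - 40161) = (√((1 + 202*191)/191) - 32676)/(-58028) = (√((1 + 38582)/191) - 32676)*(-1/58028) = (√((1/191)*38583) - 32676)*(-1/58028) = (√(38583/191) - 32676)*(-1/58028) = (3*√818817/191 - 32676)*(-1/58028) = (-32676 + 3*√818817/191)*(-1/58028) = 8169/14507 - 3*√818817/11083348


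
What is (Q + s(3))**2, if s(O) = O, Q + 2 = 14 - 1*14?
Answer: 1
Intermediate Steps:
Q = -2 (Q = -2 + (14 - 1*14) = -2 + (14 - 14) = -2 + 0 = -2)
(Q + s(3))**2 = (-2 + 3)**2 = 1**2 = 1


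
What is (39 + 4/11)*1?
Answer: 433/11 ≈ 39.364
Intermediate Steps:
(39 + 4/11)*1 = (433/11)*1 = 433/11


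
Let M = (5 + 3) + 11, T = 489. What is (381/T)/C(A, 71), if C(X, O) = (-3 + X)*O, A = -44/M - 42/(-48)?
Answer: -19304/7811775 ≈ -0.0024711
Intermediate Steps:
M = 19 (M = 8 + 11 = 19)
A = -219/152 (A = -44/19 - 42/(-48) = -44*1/19 - 42*(-1/48) = -44/19 + 7/8 = -219/152 ≈ -1.4408)
C(X, O) = O*(-3 + X)
(381/T)/C(A, 71) = (381/489)/((71*(-3 - 219/152))) = (381*(1/489))/((71*(-675/152))) = 127/(163*(-47925/152)) = (127/163)*(-152/47925) = -19304/7811775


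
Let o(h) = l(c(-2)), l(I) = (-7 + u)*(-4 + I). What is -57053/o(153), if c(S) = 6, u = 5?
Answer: 57053/4 ≈ 14263.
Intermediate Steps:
l(I) = 8 - 2*I (l(I) = (-7 + 5)*(-4 + I) = -2*(-4 + I) = 8 - 2*I)
o(h) = -4 (o(h) = 8 - 2*6 = 8 - 12 = -4)
-57053/o(153) = -57053/(-4) = -57053*(-¼) = 57053/4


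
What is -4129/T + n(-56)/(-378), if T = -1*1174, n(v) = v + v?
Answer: 120875/31698 ≈ 3.8133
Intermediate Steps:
n(v) = 2*v
T = -1174
-4129/T + n(-56)/(-378) = -4129/(-1174) + (2*(-56))/(-378) = -4129*(-1/1174) - 112*(-1/378) = 4129/1174 + 8/27 = 120875/31698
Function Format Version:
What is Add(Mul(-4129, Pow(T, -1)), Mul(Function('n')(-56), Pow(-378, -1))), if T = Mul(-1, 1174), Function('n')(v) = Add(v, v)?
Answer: Rational(120875, 31698) ≈ 3.8133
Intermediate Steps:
Function('n')(v) = Mul(2, v)
T = -1174
Add(Mul(-4129, Pow(T, -1)), Mul(Function('n')(-56), Pow(-378, -1))) = Add(Mul(-4129, Pow(-1174, -1)), Mul(Mul(2, -56), Pow(-378, -1))) = Add(Mul(-4129, Rational(-1, 1174)), Mul(-112, Rational(-1, 378))) = Add(Rational(4129, 1174), Rational(8, 27)) = Rational(120875, 31698)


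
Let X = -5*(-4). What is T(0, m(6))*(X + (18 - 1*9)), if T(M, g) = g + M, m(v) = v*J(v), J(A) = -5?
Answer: -870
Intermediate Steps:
m(v) = -5*v (m(v) = v*(-5) = -5*v)
T(M, g) = M + g
X = 20
T(0, m(6))*(X + (18 - 1*9)) = (0 - 5*6)*(20 + (18 - 1*9)) = (0 - 30)*(20 + (18 - 9)) = -30*(20 + 9) = -30*29 = -870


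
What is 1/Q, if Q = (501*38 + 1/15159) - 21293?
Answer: -15159/34183544 ≈ -0.00044346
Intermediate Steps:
Q = -34183544/15159 (Q = (19038 + 1/15159) - 21293 = 288597043/15159 - 21293 = -34183544/15159 ≈ -2255.0)
1/Q = 1/(-34183544/15159) = -15159/34183544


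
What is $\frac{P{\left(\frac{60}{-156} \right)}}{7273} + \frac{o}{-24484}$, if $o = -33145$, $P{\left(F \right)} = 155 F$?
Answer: $\frac{3114851505}{2314937716} \approx 1.3455$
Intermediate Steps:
$\frac{P{\left(\frac{60}{-156} \right)}}{7273} + \frac{o}{-24484} = \frac{155 \frac{60}{-156}}{7273} - \frac{33145}{-24484} = 155 \cdot 60 \left(- \frac{1}{156}\right) \frac{1}{7273} - - \frac{33145}{24484} = 155 \left(- \frac{5}{13}\right) \frac{1}{7273} + \frac{33145}{24484} = \left(- \frac{775}{13}\right) \frac{1}{7273} + \frac{33145}{24484} = - \frac{775}{94549} + \frac{33145}{24484} = \frac{3114851505}{2314937716}$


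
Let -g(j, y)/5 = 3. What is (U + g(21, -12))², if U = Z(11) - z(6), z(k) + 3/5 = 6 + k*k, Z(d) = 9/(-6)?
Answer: 335241/100 ≈ 3352.4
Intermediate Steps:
g(j, y) = -15 (g(j, y) = -5*3 = -15)
Z(d) = -3/2 (Z(d) = 9*(-⅙) = -3/2)
z(k) = 27/5 + k² (z(k) = -⅗ + (6 + k*k) = -⅗ + (6 + k²) = 27/5 + k²)
U = -429/10 (U = -3/2 - (27/5 + 6²) = -3/2 - (27/5 + 36) = -3/2 - 1*207/5 = -3/2 - 207/5 = -429/10 ≈ -42.900)
(U + g(21, -12))² = (-429/10 - 15)² = (-579/10)² = 335241/100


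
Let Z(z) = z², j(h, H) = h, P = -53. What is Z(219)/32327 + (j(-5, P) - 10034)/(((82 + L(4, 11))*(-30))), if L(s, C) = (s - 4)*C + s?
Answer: 448270133/83403660 ≈ 5.3747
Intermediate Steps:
L(s, C) = s + C*(-4 + s) (L(s, C) = (-4 + s)*C + s = C*(-4 + s) + s = s + C*(-4 + s))
Z(219)/32327 + (j(-5, P) - 10034)/(((82 + L(4, 11))*(-30))) = 219²/32327 + (-5 - 10034)/(((82 + (4 - 4*11 + 11*4))*(-30))) = 47961*(1/32327) - 10039*(-1/(30*(82 + (4 - 44 + 44)))) = 47961/32327 - 10039*(-1/(30*(82 + 4))) = 47961/32327 - 10039/(86*(-30)) = 47961/32327 - 10039/(-2580) = 47961/32327 - 10039*(-1/2580) = 47961/32327 + 10039/2580 = 448270133/83403660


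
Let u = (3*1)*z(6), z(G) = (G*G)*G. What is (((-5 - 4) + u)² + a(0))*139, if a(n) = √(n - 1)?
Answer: 56756619 + 139*I ≈ 5.6757e+7 + 139.0*I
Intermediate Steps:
a(n) = √(-1 + n)
z(G) = G³ (z(G) = G²*G = G³)
u = 648 (u = (3*1)*6³ = 3*216 = 648)
(((-5 - 4) + u)² + a(0))*139 = (((-5 - 4) + 648)² + √(-1 + 0))*139 = ((-9 + 648)² + √(-1))*139 = (639² + I)*139 = (408321 + I)*139 = 56756619 + 139*I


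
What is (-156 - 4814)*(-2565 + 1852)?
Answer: 3543610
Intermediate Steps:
(-156 - 4814)*(-2565 + 1852) = -4970*(-713) = 3543610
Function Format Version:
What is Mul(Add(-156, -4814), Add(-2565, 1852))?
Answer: 3543610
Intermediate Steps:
Mul(Add(-156, -4814), Add(-2565, 1852)) = Mul(-4970, -713) = 3543610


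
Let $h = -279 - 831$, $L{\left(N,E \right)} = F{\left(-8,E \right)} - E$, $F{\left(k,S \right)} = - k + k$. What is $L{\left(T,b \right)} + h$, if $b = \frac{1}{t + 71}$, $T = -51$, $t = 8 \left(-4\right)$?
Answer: $- \frac{43291}{39} \approx -1110.0$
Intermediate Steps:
$t = -32$
$F{\left(k,S \right)} = 0$
$b = \frac{1}{39}$ ($b = \frac{1}{-32 + 71} = \frac{1}{39} \approx 0.025641$)
$L{\left(N,E \right)} = - E$ ($L{\left(N,E \right)} = 0 - E = - E$)
$h = -1110$
$L{\left(T,b \right)} + h = \left(-1\right) \frac{1}{39} - 1110 = - \frac{1}{39} - 1110 = - \frac{43291}{39}$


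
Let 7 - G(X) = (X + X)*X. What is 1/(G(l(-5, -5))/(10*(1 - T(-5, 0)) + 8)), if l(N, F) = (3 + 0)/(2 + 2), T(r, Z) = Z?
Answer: 144/47 ≈ 3.0638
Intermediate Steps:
l(N, F) = ¾ (l(N, F) = 3/4 = 3*(¼) = ¾)
G(X) = 7 - 2*X² (G(X) = 7 - (X + X)*X = 7 - 2*X*X = 7 - 2*X²)
1/(G(l(-5, -5))/(10*(1 - T(-5, 0)) + 8)) = 1/((7 - 2*(¾)²)/(10*(1 - 1*0) + 8)) = 1/((7 - 2*9/16)/(10*(1 + 0) + 8)) = 1/((7 - 9/8)/(10*1 + 8)) = 1/(47/(8*(10 + 8))) = 1/((47/8)/18) = 1/((47/8)*(1/18)) = 1/(47/144) = 144/47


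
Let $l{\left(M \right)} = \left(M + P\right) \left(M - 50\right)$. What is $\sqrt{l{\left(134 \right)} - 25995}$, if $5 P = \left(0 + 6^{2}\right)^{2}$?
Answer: $\frac{\sqrt{175845}}{5} \approx 83.868$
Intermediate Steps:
$P = \frac{1296}{5}$ ($P = \frac{\left(0 + 6^{2}\right)^{2}}{5} = \frac{\left(0 + 36\right)^{2}}{5} = \frac{36^{2}}{5} = \frac{1}{5} \cdot 1296 = \frac{1296}{5} \approx 259.2$)
$l{\left(M \right)} = \left(-50 + M\right) \left(\frac{1296}{5} + M\right)$ ($l{\left(M \right)} = \left(M + \frac{1296}{5}\right) \left(M - 50\right) = \left(\frac{1296}{5} + M\right) \left(-50 + M\right) = \left(-50 + M\right) \left(\frac{1296}{5} + M\right)$)
$\sqrt{l{\left(134 \right)} - 25995} = \sqrt{\left(-12960 + 134^{2} + \frac{1046}{5} \cdot 134\right) - 25995} = \sqrt{\left(-12960 + 17956 + \frac{140164}{5}\right) - 25995} = \sqrt{\frac{165144}{5} - 25995} = \sqrt{\frac{35169}{5}} = \frac{\sqrt{175845}}{5}$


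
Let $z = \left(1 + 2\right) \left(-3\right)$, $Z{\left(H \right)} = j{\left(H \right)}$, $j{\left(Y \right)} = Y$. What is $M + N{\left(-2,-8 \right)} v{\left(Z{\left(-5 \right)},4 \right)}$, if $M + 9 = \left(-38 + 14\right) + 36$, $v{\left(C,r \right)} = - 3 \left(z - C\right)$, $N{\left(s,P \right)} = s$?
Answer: $-21$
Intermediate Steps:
$Z{\left(H \right)} = H$
$z = -9$ ($z = 3 \left(-3\right) = -9$)
$v{\left(C,r \right)} = 27 + 3 C$ ($v{\left(C,r \right)} = - 3 \left(-9 - C\right) = 27 + 3 C$)
$M = 3$ ($M = -9 + \left(\left(-38 + 14\right) + 36\right) = -9 + \left(-24 + 36\right) = -9 + 12 = 3$)
$M + N{\left(-2,-8 \right)} v{\left(Z{\left(-5 \right)},4 \right)} = 3 - 2 \left(27 + 3 \left(-5\right)\right) = 3 - 2 \left(27 - 15\right) = 3 - 24 = -21$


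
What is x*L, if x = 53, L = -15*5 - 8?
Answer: -4399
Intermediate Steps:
L = -83 (L = -75 - 8 = -83)
x*L = 53*(-83) = -4399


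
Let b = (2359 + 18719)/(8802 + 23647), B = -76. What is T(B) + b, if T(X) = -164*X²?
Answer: -30737748458/32449 ≈ -9.4726e+5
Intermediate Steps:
b = 21078/32449 ≈ 0.64957
T(B) + b = -164*(-76)² + 21078/32449 = -164*5776 + 21078/32449 = -947264 + 21078/32449 = -30737748458/32449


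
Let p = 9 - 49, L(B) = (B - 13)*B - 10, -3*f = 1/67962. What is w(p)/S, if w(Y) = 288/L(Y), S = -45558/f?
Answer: 4/272208708315 ≈ 1.4695e-11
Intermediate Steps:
f = -1/203886 (f = -⅓/67962 = -⅓*1/67962 = -1/203886 ≈ -4.9047e-6)
L(B) = -10 + B*(-13 + B) (L(B) = (-13 + B)*B - 10 = B*(-13 + B) - 10 = -10 + B*(-13 + B))
p = -40
S = 9288638388 (S = -45558/(-1/203886) = -45558*(-203886) = 9288638388)
w(Y) = 288/(-10 + Y² - 13*Y)
w(p)/S = (288/(-10 + (-40)² - 13*(-40)))/9288638388 = (288/(-10 + 1600 + 520))*(1/9288638388) = (288/2110)*(1/9288638388) = (288*(1/2110))*(1/9288638388) = (144/1055)*(1/9288638388) = 4/272208708315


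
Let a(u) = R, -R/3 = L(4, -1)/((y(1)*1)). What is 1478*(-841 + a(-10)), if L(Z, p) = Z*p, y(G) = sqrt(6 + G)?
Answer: -1242998 + 17736*sqrt(7)/7 ≈ -1.2363e+6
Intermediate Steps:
R = 12*sqrt(7)/7 (R = -3*4*(-1)/(sqrt(6 + 1)*1) = -(-12)/(sqrt(7)*1) = -(-12)/(sqrt(7)) = -(-12)*sqrt(7)/7 = 12*sqrt(7)/7 ≈ 4.5356)
a(u) = 12*sqrt(7)/7
1478*(-841 + a(-10)) = 1478*(-841 + 12*sqrt(7)/7) = -1242998 + 17736*sqrt(7)/7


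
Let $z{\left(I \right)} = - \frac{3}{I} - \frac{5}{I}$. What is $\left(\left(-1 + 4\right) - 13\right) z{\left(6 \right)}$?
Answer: $\frac{40}{3} \approx 13.333$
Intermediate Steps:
$z{\left(I \right)} = - \frac{8}{I}$
$\left(\left(-1 + 4\right) - 13\right) z{\left(6 \right)} = \left(\left(-1 + 4\right) - 13\right) \left(- \frac{8}{6}\right) = \left(3 - 13\right) \left(\left(-8\right) \frac{1}{6}\right) = \left(-10\right) \left(- \frac{4}{3}\right) = \frac{40}{3}$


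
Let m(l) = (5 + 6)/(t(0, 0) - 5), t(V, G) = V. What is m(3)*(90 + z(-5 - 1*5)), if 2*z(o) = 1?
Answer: -1991/10 ≈ -199.10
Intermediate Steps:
z(o) = 1/2 (z(o) = (1/2)*1 = 1/2)
m(l) = -11/5 (m(l) = (5 + 6)/(0 - 5) = 11/(-5) = 11*(-1/5) = -11/5)
m(3)*(90 + z(-5 - 1*5)) = -11*(90 + 1/2)/5 = -11/5*181/2 = -1991/10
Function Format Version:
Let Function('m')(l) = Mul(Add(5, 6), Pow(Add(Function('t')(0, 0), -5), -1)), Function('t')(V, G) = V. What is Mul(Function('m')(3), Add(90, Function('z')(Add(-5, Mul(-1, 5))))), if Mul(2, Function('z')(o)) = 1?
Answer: Rational(-1991, 10) ≈ -199.10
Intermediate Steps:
Function('z')(o) = Rational(1, 2) (Function('z')(o) = Mul(Rational(1, 2), 1) = Rational(1, 2))
Function('m')(l) = Rational(-11, 5) (Function('m')(l) = Mul(Add(5, 6), Pow(Add(0, -5), -1)) = Mul(11, Pow(-5, -1)) = Mul(11, Rational(-1, 5)) = Rational(-11, 5))
Mul(Function('m')(3), Add(90, Function('z')(Add(-5, Mul(-1, 5))))) = Mul(Rational(-11, 5), Add(90, Rational(1, 2))) = Mul(Rational(-11, 5), Rational(181, 2)) = Rational(-1991, 10)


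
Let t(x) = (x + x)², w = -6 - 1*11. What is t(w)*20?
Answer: 23120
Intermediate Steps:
w = -17 (w = -6 - 11 = -17)
t(x) = 4*x² (t(x) = (2*x)² = 4*x²)
t(w)*20 = (4*(-17)²)*20 = (4*289)*20 = 1156*20 = 23120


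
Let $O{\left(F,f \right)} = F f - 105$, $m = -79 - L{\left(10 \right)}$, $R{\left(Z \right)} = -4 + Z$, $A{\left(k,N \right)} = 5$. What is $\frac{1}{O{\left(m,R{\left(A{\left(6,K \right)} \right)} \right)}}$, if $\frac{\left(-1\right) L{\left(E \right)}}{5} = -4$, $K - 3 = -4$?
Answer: $- \frac{1}{204} \approx -0.004902$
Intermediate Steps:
$K = -1$ ($K = 3 - 4 = -1$)
$L{\left(E \right)} = 20$ ($L{\left(E \right)} = \left(-5\right) \left(-4\right) = 20$)
$m = -99$ ($m = -79 - 20 = -99$)
$O{\left(F,f \right)} = -105 + F f$
$\frac{1}{O{\left(m,R{\left(A{\left(6,K \right)} \right)} \right)}} = \frac{1}{-105 - 99 \left(-4 + 5\right)} = \frac{1}{-105 - 99} = \frac{1}{-204} = - \frac{1}{204}$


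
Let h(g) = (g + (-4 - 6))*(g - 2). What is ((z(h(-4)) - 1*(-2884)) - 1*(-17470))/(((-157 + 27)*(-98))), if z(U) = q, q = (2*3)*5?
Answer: 8/5 ≈ 1.6000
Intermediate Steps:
h(g) = (-10 + g)*(-2 + g) (h(g) = (g - 10)*(-2 + g) = (-10 + g)*(-2 + g))
q = 30 (q = 6*5 = 30)
z(U) = 30
((z(h(-4)) - 1*(-2884)) - 1*(-17470))/(((-157 + 27)*(-98))) = ((30 - 1*(-2884)) - 1*(-17470))/(((-157 + 27)*(-98))) = ((30 + 2884) + 17470)/((-130*(-98))) = (2914 + 17470)/12740 = 20384*(1/12740) = 8/5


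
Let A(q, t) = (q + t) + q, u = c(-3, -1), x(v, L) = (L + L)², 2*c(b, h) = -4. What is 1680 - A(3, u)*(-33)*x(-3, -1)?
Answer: 2208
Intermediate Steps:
c(b, h) = -2 (c(b, h) = (½)*(-4) = -2)
x(v, L) = 4*L² (x(v, L) = (2*L)² = 4*L²)
u = -2
A(q, t) = t + 2*q
1680 - A(3, u)*(-33)*x(-3, -1) = 1680 - (-2 + 2*3)*(-33)*4*(-1)² = 1680 - (-2 + 6)*(-33)*4*1 = 1680 - 4*(-33)*4 = 1680 - (-132)*4 = 1680 - 1*(-528) = 1680 + 528 = 2208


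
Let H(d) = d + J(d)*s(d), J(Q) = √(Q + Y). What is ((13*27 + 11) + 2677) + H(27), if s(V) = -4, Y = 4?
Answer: 3066 - 4*√31 ≈ 3043.7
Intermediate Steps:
J(Q) = √(4 + Q) (J(Q) = √(Q + 4) = √(4 + Q))
H(d) = d - 4*√(4 + d) (H(d) = d + √(4 + d)*(-4) = d - 4*√(4 + d))
((13*27 + 11) + 2677) + H(27) = ((13*27 + 11) + 2677) + (27 - 4*√(4 + 27)) = ((351 + 11) + 2677) + (27 - 4*√31) = (362 + 2677) + (27 - 4*√31) = 3039 + (27 - 4*√31) = 3066 - 4*√31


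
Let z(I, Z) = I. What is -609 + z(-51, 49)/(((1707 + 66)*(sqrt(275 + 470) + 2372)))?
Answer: -2024774403565/3324752649 + 17*sqrt(745)/3324752649 ≈ -609.00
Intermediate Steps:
-609 + z(-51, 49)/(((1707 + 66)*(sqrt(275 + 470) + 2372))) = -609 - 51*1/((1707 + 66)*(sqrt(275 + 470) + 2372)) = -609 - 51*1/(1773*(sqrt(745) + 2372)) = -609 - 51*1/(1773*(2372 + sqrt(745))) = -609 - 51/(4205556 + 1773*sqrt(745))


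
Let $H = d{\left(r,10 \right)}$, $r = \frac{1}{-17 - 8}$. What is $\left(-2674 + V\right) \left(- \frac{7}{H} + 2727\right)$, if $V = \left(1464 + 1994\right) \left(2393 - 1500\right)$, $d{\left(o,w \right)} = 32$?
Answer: $\frac{33651970905}{4} \approx 8.413 \cdot 10^{9}$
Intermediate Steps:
$r = - \frac{1}{25}$ ($r = \frac{1}{-25} = - \frac{1}{25} \approx -0.04$)
$H = 32$
$V = 3087994$ ($V = 3458 \cdot 893 = 3087994$)
$\left(-2674 + V\right) \left(- \frac{7}{H} + 2727\right) = \left(-2674 + 3087994\right) \left(- \frac{7}{32} + 2727\right) = 3085320 \left(\left(-7\right) \frac{1}{32} + 2727\right) = 3085320 \left(- \frac{7}{32} + 2727\right) = 3085320 \cdot \frac{87257}{32} = \frac{33651970905}{4}$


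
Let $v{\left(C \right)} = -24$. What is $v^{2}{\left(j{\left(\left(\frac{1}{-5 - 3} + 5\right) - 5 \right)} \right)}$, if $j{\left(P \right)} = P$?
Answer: $576$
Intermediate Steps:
$v^{2}{\left(j{\left(\left(\frac{1}{-5 - 3} + 5\right) - 5 \right)} \right)} = \left(-24\right)^{2} = 576$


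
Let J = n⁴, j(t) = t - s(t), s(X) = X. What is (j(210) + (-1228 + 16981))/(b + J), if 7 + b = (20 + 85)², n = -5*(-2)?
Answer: 5251/7006 ≈ 0.74950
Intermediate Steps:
n = 10
j(t) = 0 (j(t) = t - t = 0)
J = 10000 (J = 10⁴ = 10000)
b = 11018 (b = -7 + (20 + 85)² = -7 + 105² = -7 + 11025 = 11018)
(j(210) + (-1228 + 16981))/(b + J) = (0 + (-1228 + 16981))/(11018 + 10000) = (0 + 15753)/21018 = 15753*(1/21018) = 5251/7006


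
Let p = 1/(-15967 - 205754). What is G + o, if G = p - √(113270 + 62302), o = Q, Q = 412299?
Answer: 91415346578/221721 - 6*√4877 ≈ 4.1188e+5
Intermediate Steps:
o = 412299
p = -1/221721 (p = 1/(-221721) = -1/221721 ≈ -4.5102e-6)
G = -1/221721 - 6*√4877 (G = -1/221721 - √(113270 + 62302) = -1/221721 - √175572 = -1/221721 - 6*√4877 ≈ -419.01)
G + o = (-1/221721 - 6*√4877) + 412299 = 91415346578/221721 - 6*√4877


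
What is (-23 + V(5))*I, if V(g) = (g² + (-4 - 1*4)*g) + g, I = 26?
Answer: -858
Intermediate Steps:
V(g) = g² - 7*g (V(g) = (g² + (-4 - 4)*g) + g = (g² - 8*g) + g = g² - 7*g)
(-23 + V(5))*I = (-23 + 5*(-7 + 5))*26 = (-23 + 5*(-2))*26 = (-23 - 10)*26 = -33*26 = -858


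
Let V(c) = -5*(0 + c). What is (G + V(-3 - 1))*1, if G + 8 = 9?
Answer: 21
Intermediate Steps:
G = 1 (G = -8 + 9 = 1)
V(c) = -5*c
(G + V(-3 - 1))*1 = (1 - 5*(-3 - 1))*1 = (1 - 5*(-4))*1 = (1 + 20)*1 = 21*1 = 21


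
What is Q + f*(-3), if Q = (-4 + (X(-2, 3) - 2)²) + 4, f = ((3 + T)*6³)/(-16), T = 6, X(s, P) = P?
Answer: 731/2 ≈ 365.50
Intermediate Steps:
f = -243/2 (f = ((3 + 6)*6³)/(-16) = (9*216)*(-1/16) = 1944*(-1/16) = -243/2 ≈ -121.50)
Q = 1 (Q = (-4 + (3 - 2)²) + 4 = (-4 + 1²) + 4 = (-4 + 1) + 4 = -3 + 4 = 1)
Q + f*(-3) = 1 - 243/2*(-3) = 1 + 729/2 = 731/2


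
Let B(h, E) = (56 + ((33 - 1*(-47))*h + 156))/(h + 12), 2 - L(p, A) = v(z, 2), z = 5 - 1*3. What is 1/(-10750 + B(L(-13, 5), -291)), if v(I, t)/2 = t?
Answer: -5/53724 ≈ -9.3068e-5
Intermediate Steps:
z = 2 (z = 5 - 3 = 2)
v(I, t) = 2*t
L(p, A) = -2 (L(p, A) = 2 - 2*2 = 2 - 1*4 = 2 - 4 = -2)
B(h, E) = (212 + 80*h)/(12 + h) (B(h, E) = (56 + ((33 + 47)*h + 156))/(12 + h) = (56 + (80*h + 156))/(12 + h) = (56 + (156 + 80*h))/(12 + h) = (212 + 80*h)/(12 + h))
1/(-10750 + B(L(-13, 5), -291)) = 1/(-10750 + 4*(53 + 20*(-2))/(12 - 2)) = 1/(-10750 + 4*(53 - 40)/10) = 1/(-10750 + 4*(⅒)*13) = 1/(-10750 + 26/5) = 1/(-53724/5) = -5/53724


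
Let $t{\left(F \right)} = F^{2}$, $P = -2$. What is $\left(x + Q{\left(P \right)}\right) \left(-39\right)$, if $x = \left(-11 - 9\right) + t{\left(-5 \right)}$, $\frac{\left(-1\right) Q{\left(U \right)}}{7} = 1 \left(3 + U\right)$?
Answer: $78$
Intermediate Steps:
$Q{\left(U \right)} = -21 - 7 U$ ($Q{\left(U \right)} = - 7 \cdot 1 \left(3 + U\right) = - 7 \left(3 + U\right) = -21 - 7 U$)
$x = 5$ ($x = \left(-11 - 9\right) + \left(-5\right)^{2} = -20 + 25 = 5$)
$\left(x + Q{\left(P \right)}\right) \left(-39\right) = \left(5 - 7\right) \left(-39\right) = \left(-2\right) \left(-39\right) = 78$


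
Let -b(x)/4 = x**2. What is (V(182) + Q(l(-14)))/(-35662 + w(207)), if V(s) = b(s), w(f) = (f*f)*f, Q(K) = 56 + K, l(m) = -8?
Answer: -132448/8834081 ≈ -0.014993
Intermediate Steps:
w(f) = f**3 (w(f) = f**2*f = f**3)
b(x) = -4*x**2
V(s) = -4*s**2
(V(182) + Q(l(-14)))/(-35662 + w(207)) = (-4*182**2 + (56 - 8))/(-35662 + 207**3) = (-4*33124 + 48)/(-35662 + 8869743) = (-132496 + 48)/8834081 = -132448*1/8834081 = -132448/8834081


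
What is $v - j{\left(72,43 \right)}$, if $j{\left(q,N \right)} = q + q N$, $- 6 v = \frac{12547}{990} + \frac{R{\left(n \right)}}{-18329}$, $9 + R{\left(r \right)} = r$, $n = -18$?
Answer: $- \frac{345143656373}{108874260} \approx -3170.1$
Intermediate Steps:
$R{\left(r \right)} = -9 + r$
$v = - \frac{230000693}{108874260}$ ($v = - \frac{\frac{12547}{990} + \frac{-9 - 18}{-18329}}{6} = - \frac{12547 \cdot \frac{1}{990} - - \frac{27}{18329}}{6} = - \frac{\frac{12547}{990} + \frac{27}{18329}}{6} = \left(- \frac{1}{6}\right) \frac{230000693}{18145710} = - \frac{230000693}{108874260} \approx -2.1125$)
$j{\left(q,N \right)} = q + N q$
$v - j{\left(72,43 \right)} = - \frac{230000693}{108874260} - 72 \left(1 + 43\right) = - \frac{230000693}{108874260} - 72 \cdot 44 = - \frac{230000693}{108874260} - 3168 = - \frac{345143656373}{108874260}$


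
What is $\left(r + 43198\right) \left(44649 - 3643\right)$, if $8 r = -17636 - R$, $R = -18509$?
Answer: $\frac{7103407871}{4} \approx 1.7759 \cdot 10^{9}$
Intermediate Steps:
$r = \frac{873}{8}$ ($r = \frac{-17636 - -18509}{8} = \frac{-17636 + 18509}{8} = \frac{1}{8} \cdot 873 = \frac{873}{8} \approx 109.13$)
$\left(r + 43198\right) \left(44649 - 3643\right) = \left(\frac{873}{8} + 43198\right) \left(44649 - 3643\right) = \frac{346457}{8} \cdot 41006 = \frac{7103407871}{4}$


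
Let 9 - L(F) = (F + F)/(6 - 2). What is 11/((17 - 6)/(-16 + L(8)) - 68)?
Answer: -11/69 ≈ -0.15942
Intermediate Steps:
L(F) = 9 - F/2 (L(F) = 9 - (F + F)/(6 - 2) = 9 - 2*F/4 = 9 - F/2)
11/((17 - 6)/(-16 + L(8)) - 68) = 11/((17 - 6)/(-16 + (9 - ½*8)) - 68) = 11/(11/(-16 + (9 - 4)) - 68) = 11/(11/(-16 + 5) - 68) = 11/(11/(-11) - 68) = 11/(11*(-1/11) - 68) = 11/(-1 - 68) = 11/(-69) = 11*(-1/69) = -11/69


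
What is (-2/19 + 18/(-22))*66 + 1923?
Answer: 35379/19 ≈ 1862.1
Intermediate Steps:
(-2/19 + 18/(-22))*66 + 1923 = (-2*1/19 + 18*(-1/22))*66 + 1923 = (-2/19 - 9/11)*66 + 1923 = -193/209*66 + 1923 = -1158/19 + 1923 = 35379/19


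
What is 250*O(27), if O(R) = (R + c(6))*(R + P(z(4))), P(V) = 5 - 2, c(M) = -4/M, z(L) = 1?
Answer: 197500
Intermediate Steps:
P(V) = 3
O(R) = (3 + R)*(-⅔ + R) (O(R) = (R - 4/6)*(R + 3) = (R - 4*⅙)*(3 + R) = (R - ⅔)*(3 + R) = (-⅔ + R)*(3 + R) = (3 + R)*(-⅔ + R))
250*O(27) = 250*(-2 + 27² + (7/3)*27) = 250*(-2 + 729 + 63) = 250*790 = 197500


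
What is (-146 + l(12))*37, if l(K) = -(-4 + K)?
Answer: -5698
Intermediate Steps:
l(K) = 4 - K
(-146 + l(12))*37 = (-146 + (4 - 1*12))*37 = (-146 + (4 - 12))*37 = (-146 - 8)*37 = -154*37 = -5698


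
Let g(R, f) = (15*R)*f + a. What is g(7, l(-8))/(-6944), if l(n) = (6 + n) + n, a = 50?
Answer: 125/868 ≈ 0.14401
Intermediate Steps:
l(n) = 6 + 2*n
g(R, f) = 50 + 15*R*f (g(R, f) = (15*R)*f + 50 = 15*R*f + 50 = 50 + 15*R*f)
g(7, l(-8))/(-6944) = (50 + 15*7*(6 + 2*(-8)))/(-6944) = (50 + 15*7*(6 - 16))*(-1/6944) = (50 + 15*7*(-10))*(-1/6944) = (50 - 1050)*(-1/6944) = -1000*(-1/6944) = 125/868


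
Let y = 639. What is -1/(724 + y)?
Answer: -1/1363 ≈ -0.00073368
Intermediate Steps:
-1/(724 + y) = -1/(724 + 639) = -1/1363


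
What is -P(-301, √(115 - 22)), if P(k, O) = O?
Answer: -√93 ≈ -9.6436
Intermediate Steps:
-P(-301, √(115 - 22)) = -√(115 - 22) = -√93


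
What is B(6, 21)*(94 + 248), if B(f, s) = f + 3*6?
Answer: 8208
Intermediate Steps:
B(f, s) = 18 + f (B(f, s) = f + 18 = 18 + f)
B(6, 21)*(94 + 248) = (18 + 6)*(94 + 248) = 24*342 = 8208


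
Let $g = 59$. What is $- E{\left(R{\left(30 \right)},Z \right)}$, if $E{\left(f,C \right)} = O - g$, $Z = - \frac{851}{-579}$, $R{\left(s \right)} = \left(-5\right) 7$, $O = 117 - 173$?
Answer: $115$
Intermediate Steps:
$O = -56$ ($O = 117 - 173 = -56$)
$R{\left(s \right)} = -35$
$Z = \frac{851}{579}$ ($Z = \left(-851\right) \left(- \frac{1}{579}\right) = \frac{851}{579} \approx 1.4698$)
$E{\left(f,C \right)} = -115$ ($E{\left(f,C \right)} = -56 - 59 = -115$)
$- E{\left(R{\left(30 \right)},Z \right)} = \left(-1\right) \left(-115\right) = 115$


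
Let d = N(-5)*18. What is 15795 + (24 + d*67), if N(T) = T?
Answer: 9789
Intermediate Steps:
d = -90 (d = -5*18 = -90)
15795 + (24 + d*67) = 15795 + (24 - 90*67) = 15795 + (24 - 6030) = 15795 - 6006 = 9789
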